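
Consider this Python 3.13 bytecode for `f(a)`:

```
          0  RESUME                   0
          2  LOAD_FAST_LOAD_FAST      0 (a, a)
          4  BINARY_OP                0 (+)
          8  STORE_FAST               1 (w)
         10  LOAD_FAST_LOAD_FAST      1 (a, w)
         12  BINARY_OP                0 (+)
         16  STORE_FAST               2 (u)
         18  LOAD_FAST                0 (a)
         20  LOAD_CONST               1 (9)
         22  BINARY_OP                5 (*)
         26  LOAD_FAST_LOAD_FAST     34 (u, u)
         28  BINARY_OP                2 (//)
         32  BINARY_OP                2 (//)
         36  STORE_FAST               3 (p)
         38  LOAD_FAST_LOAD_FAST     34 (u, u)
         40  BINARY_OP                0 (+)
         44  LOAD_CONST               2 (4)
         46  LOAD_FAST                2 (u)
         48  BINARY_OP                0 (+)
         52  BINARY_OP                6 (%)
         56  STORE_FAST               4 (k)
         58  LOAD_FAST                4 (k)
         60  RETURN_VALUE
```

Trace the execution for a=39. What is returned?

113

LOAD_FAST_LOAD_FAST a,a → push 39,39. Stack: [39, 39]
BINARY_OP + → 39 + 39 = 78. Stack: [78]
STORE_FAST w → w=78. Stack: []
LOAD_FAST_LOAD_FAST a,w → push 39,78. Stack: [39, 78]
BINARY_OP + → 39 + 78 = 117. Stack: [117]
STORE_FAST u → u=117. Stack: []
LOAD_FAST a → push 39. Stack: [39]
LOAD_CONST → push 9. Stack: [39, 9]
BINARY_OP * → 39 * 9 = 351. Stack: [351]
LOAD_FAST_LOAD_FAST u,u → push 117,117. Stack: [351, 117, 117]
BINARY_OP // → 117 // 117 = 1. Stack: [351, 1]
BINARY_OP // → 351 // 1 = 351. Stack: [351]
STORE_FAST p → p=351. Stack: []
LOAD_FAST_LOAD_FAST u,u → push 117,117. Stack: [117, 117]
BINARY_OP + → 117 + 117 = 234. Stack: [234]
LOAD_CONST → push 4. Stack: [234, 4]
LOAD_FAST u → push 117. Stack: [234, 4, 117]
BINARY_OP + → 4 + 117 = 121. Stack: [234, 121]
BINARY_OP % → 234 % 121 = 113. Stack: [113]
STORE_FAST k → k=113. Stack: []
LOAD_FAST k → push 113. Stack: [113]
RETURN_VALUE → return 113.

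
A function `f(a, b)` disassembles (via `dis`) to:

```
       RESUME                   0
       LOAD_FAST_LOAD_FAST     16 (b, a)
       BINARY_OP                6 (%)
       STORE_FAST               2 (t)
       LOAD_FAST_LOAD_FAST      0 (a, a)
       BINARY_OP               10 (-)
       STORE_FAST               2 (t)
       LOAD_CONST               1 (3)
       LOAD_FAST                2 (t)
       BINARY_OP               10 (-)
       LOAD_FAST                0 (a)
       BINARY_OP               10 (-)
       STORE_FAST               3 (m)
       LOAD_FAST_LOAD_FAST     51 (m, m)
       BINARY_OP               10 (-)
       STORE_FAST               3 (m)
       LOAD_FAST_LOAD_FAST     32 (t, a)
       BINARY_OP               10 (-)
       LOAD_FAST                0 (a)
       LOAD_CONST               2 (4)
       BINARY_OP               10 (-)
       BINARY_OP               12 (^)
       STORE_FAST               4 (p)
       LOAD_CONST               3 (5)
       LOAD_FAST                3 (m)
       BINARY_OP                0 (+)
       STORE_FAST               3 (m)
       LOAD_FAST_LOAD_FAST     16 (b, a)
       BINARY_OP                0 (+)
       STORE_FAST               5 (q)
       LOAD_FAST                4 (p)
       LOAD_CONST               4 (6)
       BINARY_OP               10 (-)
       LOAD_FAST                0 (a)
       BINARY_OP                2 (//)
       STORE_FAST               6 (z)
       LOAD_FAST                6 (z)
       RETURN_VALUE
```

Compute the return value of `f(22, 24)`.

LOAD_FAST_LOAD_FAST b,a → push 24,22. Stack: [24, 22]
BINARY_OP % → 24 % 22 = 2. Stack: [2]
STORE_FAST t → t=2. Stack: []
LOAD_FAST_LOAD_FAST a,a → push 22,22. Stack: [22, 22]
BINARY_OP - → 22 - 22 = 0. Stack: [0]
STORE_FAST t → t=0. Stack: []
LOAD_CONST → push 3. Stack: [3]
LOAD_FAST t → push 0. Stack: [3, 0]
BINARY_OP - → 3 - 0 = 3. Stack: [3]
LOAD_FAST a → push 22. Stack: [3, 22]
BINARY_OP - → 3 - 22 = -19. Stack: [-19]
STORE_FAST m → m=-19. Stack: []
LOAD_FAST_LOAD_FAST m,m → push -19,-19. Stack: [-19, -19]
BINARY_OP - → -19 - -19 = 0. Stack: [0]
STORE_FAST m → m=0. Stack: []
LOAD_FAST_LOAD_FAST t,a → push 0,22. Stack: [0, 22]
BINARY_OP - → 0 - 22 = -22. Stack: [-22]
LOAD_FAST a → push 22. Stack: [-22, 22]
LOAD_CONST → push 4. Stack: [-22, 22, 4]
BINARY_OP - → 22 - 4 = 18. Stack: [-22, 18]
BINARY_OP ^ → -22 ^ 18 = -8. Stack: [-8]
STORE_FAST p → p=-8. Stack: []
LOAD_CONST → push 5. Stack: [5]
LOAD_FAST m → push 0. Stack: [5, 0]
BINARY_OP + → 5 + 0 = 5. Stack: [5]
STORE_FAST m → m=5. Stack: []
LOAD_FAST_LOAD_FAST b,a → push 24,22. Stack: [24, 22]
BINARY_OP + → 24 + 22 = 46. Stack: [46]
STORE_FAST q → q=46. Stack: []
LOAD_FAST p → push -8. Stack: [-8]
LOAD_CONST → push 6. Stack: [-8, 6]
BINARY_OP - → -8 - 6 = -14. Stack: [-14]
LOAD_FAST a → push 22. Stack: [-14, 22]
BINARY_OP // → -14 // 22 = -1. Stack: [-1]
STORE_FAST z → z=-1. Stack: []
LOAD_FAST z → push -1. Stack: [-1]
RETURN_VALUE → return -1.

-1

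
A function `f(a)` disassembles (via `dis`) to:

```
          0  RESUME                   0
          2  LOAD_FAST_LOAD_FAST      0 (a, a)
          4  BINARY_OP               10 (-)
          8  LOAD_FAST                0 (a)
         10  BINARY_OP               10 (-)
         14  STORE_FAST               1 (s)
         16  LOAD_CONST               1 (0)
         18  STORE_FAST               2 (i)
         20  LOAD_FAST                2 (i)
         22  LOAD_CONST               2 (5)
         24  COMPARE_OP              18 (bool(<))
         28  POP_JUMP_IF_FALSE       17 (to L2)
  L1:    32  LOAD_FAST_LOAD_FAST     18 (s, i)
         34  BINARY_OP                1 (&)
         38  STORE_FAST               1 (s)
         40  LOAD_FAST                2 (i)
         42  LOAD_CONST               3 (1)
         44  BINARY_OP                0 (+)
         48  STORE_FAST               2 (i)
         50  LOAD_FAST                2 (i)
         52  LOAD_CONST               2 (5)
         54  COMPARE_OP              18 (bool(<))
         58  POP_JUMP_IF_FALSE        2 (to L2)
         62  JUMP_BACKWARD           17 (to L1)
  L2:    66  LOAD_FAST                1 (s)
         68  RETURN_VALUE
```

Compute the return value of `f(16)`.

0

LOAD_FAST_LOAD_FAST a,a → push 16,16
BINARY_OP - → 16 - 16 = 0
LOAD_FAST a → push 16
BINARY_OP - → 0 - 16 = -16
STORE_FAST s → s=-16
LOAD_CONST → push 0
STORE_FAST i → i=0
LOAD_FAST i → push 0
LOAD_CONST → push 5
COMPARE_OP bool(<) → 0 vs 5 = True
POP_JUMP_IF_FALSE → pop True; no jump
LOAD_FAST_LOAD_FAST s,i → push -16,0
BINARY_OP & → -16 & 0 = 0
STORE_FAST s → s=0
LOAD_FAST i → push 0
LOAD_CONST → push 1
BINARY_OP + → 0 + 1 = 1
STORE_FAST i → i=1
LOAD_FAST i → push 1
LOAD_CONST → push 5
COMPARE_OP bool(<) → 1 vs 5 = True
POP_JUMP_IF_FALSE → pop True; no jump
LOAD_FAST_LOAD_FAST s,i → push 0,1
BINARY_OP & → 0 & 1 = 0
STORE_FAST s → s=0
LOAD_FAST i → push 1
LOAD_CONST → push 1
BINARY_OP + → 1 + 1 = 2
STORE_FAST i → i=2
LOAD_FAST i → push 2
LOAD_CONST → push 5
COMPARE_OP bool(<) → 2 vs 5 = True
POP_JUMP_IF_FALSE → pop True; no jump
LOAD_FAST_LOAD_FAST s,i → push 0,2
BINARY_OP & → 0 & 2 = 0
STORE_FAST s → s=0
LOAD_FAST i → push 2
LOAD_CONST → push 1
BINARY_OP + → 2 + 1 = 3
STORE_FAST i → i=3
LOAD_FAST i → push 3
LOAD_CONST → push 5
COMPARE_OP bool(<) → 3 vs 5 = True
POP_JUMP_IF_FALSE → pop True; no jump
LOAD_FAST_LOAD_FAST s,i → push 0,3
BINARY_OP & → 0 & 3 = 0
STORE_FAST s → s=0
LOAD_FAST i → push 3
LOAD_CONST → push 1
BINARY_OP + → 3 + 1 = 4
STORE_FAST i → i=4
LOAD_FAST i → push 4
LOAD_CONST → push 5
COMPARE_OP bool(<) → 4 vs 5 = True
POP_JUMP_IF_FALSE → pop True; no jump
LOAD_FAST_LOAD_FAST s,i → push 0,4
BINARY_OP & → 0 & 4 = 0
STORE_FAST s → s=0
LOAD_FAST i → push 4
LOAD_CONST → push 1
BINARY_OP + → 4 + 1 = 5
STORE_FAST i → i=5
LOAD_FAST i → push 5
LOAD_CONST → push 5
COMPARE_OP bool(<) → 5 vs 5 = False
POP_JUMP_IF_FALSE → pop False; jump
LOAD_FAST s → push 0
RETURN_VALUE → return 0.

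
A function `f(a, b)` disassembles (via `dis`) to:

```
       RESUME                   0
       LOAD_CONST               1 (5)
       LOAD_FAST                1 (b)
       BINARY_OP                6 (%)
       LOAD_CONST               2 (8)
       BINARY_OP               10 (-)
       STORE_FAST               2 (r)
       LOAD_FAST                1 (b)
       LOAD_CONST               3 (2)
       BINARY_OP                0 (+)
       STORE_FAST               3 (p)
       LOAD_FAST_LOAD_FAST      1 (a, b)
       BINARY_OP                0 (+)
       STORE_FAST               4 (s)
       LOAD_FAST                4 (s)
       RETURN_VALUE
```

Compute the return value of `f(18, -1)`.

17

LOAD_CONST → push 5. Stack: [5]
LOAD_FAST b → push -1. Stack: [5, -1]
BINARY_OP % → 5 % -1 = 0. Stack: [0]
LOAD_CONST → push 8. Stack: [0, 8]
BINARY_OP - → 0 - 8 = -8. Stack: [-8]
STORE_FAST r → r=-8. Stack: []
LOAD_FAST b → push -1. Stack: [-1]
LOAD_CONST → push 2. Stack: [-1, 2]
BINARY_OP + → -1 + 2 = 1. Stack: [1]
STORE_FAST p → p=1. Stack: []
LOAD_FAST_LOAD_FAST a,b → push 18,-1. Stack: [18, -1]
BINARY_OP + → 18 + -1 = 17. Stack: [17]
STORE_FAST s → s=17. Stack: []
LOAD_FAST s → push 17. Stack: [17]
RETURN_VALUE → return 17.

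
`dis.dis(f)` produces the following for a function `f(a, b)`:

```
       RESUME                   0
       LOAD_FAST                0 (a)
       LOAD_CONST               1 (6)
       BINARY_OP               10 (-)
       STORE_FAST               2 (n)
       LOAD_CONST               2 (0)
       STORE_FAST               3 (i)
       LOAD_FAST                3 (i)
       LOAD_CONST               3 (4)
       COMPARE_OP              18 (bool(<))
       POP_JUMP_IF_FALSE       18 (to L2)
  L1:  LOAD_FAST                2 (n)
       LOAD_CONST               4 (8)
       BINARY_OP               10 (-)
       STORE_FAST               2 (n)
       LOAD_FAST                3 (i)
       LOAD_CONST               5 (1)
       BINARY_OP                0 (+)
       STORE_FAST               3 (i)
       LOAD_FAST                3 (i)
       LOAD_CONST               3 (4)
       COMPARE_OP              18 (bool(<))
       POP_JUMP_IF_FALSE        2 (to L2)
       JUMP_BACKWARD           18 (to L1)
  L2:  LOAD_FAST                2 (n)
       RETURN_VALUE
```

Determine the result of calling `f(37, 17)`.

-1

LOAD_FAST a → push 37. Stack: [37]
LOAD_CONST → push 6. Stack: [37, 6]
BINARY_OP - → 37 - 6 = 31. Stack: [31]
STORE_FAST n → n=31. Stack: []
LOAD_CONST → push 0. Stack: [0]
STORE_FAST i → i=0. Stack: []
LOAD_FAST i → push 0. Stack: [0]
LOAD_CONST → push 4. Stack: [0, 4]
COMPARE_OP bool(<) → 0 vs 4 = True. Stack: [True]
POP_JUMP_IF_FALSE → pop True; no jump. Stack: []
LOAD_FAST n → push 31. Stack: [31]
LOAD_CONST → push 8. Stack: [31, 8]
BINARY_OP - → 31 - 8 = 23. Stack: [23]
STORE_FAST n → n=23. Stack: []
LOAD_FAST i → push 0. Stack: [0]
LOAD_CONST → push 1. Stack: [0, 1]
BINARY_OP + → 0 + 1 = 1. Stack: [1]
STORE_FAST i → i=1. Stack: []
LOAD_FAST i → push 1. Stack: [1]
LOAD_CONST → push 4. Stack: [1, 4]
COMPARE_OP bool(<) → 1 vs 4 = True. Stack: [True]
POP_JUMP_IF_FALSE → pop True; no jump. Stack: []
LOAD_FAST n → push 23. Stack: [23]
LOAD_CONST → push 8. Stack: [23, 8]
BINARY_OP - → 23 - 8 = 15. Stack: [15]
STORE_FAST n → n=15. Stack: []
LOAD_FAST i → push 1. Stack: [1]
LOAD_CONST → push 1. Stack: [1, 1]
BINARY_OP + → 1 + 1 = 2. Stack: [2]
STORE_FAST i → i=2. Stack: []
LOAD_FAST i → push 2. Stack: [2]
LOAD_CONST → push 4. Stack: [2, 4]
COMPARE_OP bool(<) → 2 vs 4 = True. Stack: [True]
POP_JUMP_IF_FALSE → pop True; no jump. Stack: []
LOAD_FAST n → push 15. Stack: [15]
LOAD_CONST → push 8. Stack: [15, 8]
BINARY_OP - → 15 - 8 = 7. Stack: [7]
STORE_FAST n → n=7. Stack: []
LOAD_FAST i → push 2. Stack: [2]
LOAD_CONST → push 1. Stack: [2, 1]
BINARY_OP + → 2 + 1 = 3. Stack: [3]
STORE_FAST i → i=3. Stack: []
LOAD_FAST i → push 3. Stack: [3]
LOAD_CONST → push 4. Stack: [3, 4]
COMPARE_OP bool(<) → 3 vs 4 = True. Stack: [True]
POP_JUMP_IF_FALSE → pop True; no jump. Stack: []
LOAD_FAST n → push 7. Stack: [7]
LOAD_CONST → push 8. Stack: [7, 8]
BINARY_OP - → 7 - 8 = -1. Stack: [-1]
STORE_FAST n → n=-1. Stack: []
LOAD_FAST i → push 3. Stack: [3]
LOAD_CONST → push 1. Stack: [3, 1]
BINARY_OP + → 3 + 1 = 4. Stack: [4]
STORE_FAST i → i=4. Stack: []
LOAD_FAST i → push 4. Stack: [4]
LOAD_CONST → push 4. Stack: [4, 4]
COMPARE_OP bool(<) → 4 vs 4 = False. Stack: [False]
POP_JUMP_IF_FALSE → pop False; jump. Stack: []
LOAD_FAST n → push -1. Stack: [-1]
RETURN_VALUE → return -1.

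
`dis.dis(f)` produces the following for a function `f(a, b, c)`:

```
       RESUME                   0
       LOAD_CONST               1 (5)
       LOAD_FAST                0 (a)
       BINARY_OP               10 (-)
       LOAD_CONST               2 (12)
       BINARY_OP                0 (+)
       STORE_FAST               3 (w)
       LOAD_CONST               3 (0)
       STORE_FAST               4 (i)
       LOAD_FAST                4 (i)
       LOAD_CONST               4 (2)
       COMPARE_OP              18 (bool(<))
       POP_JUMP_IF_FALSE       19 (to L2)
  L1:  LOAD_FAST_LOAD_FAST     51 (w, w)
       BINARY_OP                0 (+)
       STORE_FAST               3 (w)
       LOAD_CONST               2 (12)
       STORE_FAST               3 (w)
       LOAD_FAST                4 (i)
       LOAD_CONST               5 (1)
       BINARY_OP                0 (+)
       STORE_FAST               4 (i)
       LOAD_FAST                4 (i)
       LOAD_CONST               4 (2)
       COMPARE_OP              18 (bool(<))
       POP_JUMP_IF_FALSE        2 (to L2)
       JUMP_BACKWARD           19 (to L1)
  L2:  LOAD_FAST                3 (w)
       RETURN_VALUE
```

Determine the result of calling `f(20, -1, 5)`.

LOAD_CONST → push 5. Stack: [5]
LOAD_FAST a → push 20. Stack: [5, 20]
BINARY_OP - → 5 - 20 = -15. Stack: [-15]
LOAD_CONST → push 12. Stack: [-15, 12]
BINARY_OP + → -15 + 12 = -3. Stack: [-3]
STORE_FAST w → w=-3. Stack: []
LOAD_CONST → push 0. Stack: [0]
STORE_FAST i → i=0. Stack: []
LOAD_FAST i → push 0. Stack: [0]
LOAD_CONST → push 2. Stack: [0, 2]
COMPARE_OP bool(<) → 0 vs 2 = True. Stack: [True]
POP_JUMP_IF_FALSE → pop True; no jump. Stack: []
LOAD_FAST_LOAD_FAST w,w → push -3,-3. Stack: [-3, -3]
BINARY_OP + → -3 + -3 = -6. Stack: [-6]
STORE_FAST w → w=-6. Stack: []
LOAD_CONST → push 12. Stack: [12]
STORE_FAST w → w=12. Stack: []
LOAD_FAST i → push 0. Stack: [0]
LOAD_CONST → push 1. Stack: [0, 1]
BINARY_OP + → 0 + 1 = 1. Stack: [1]
STORE_FAST i → i=1. Stack: []
LOAD_FAST i → push 1. Stack: [1]
LOAD_CONST → push 2. Stack: [1, 2]
COMPARE_OP bool(<) → 1 vs 2 = True. Stack: [True]
POP_JUMP_IF_FALSE → pop True; no jump. Stack: []
LOAD_FAST_LOAD_FAST w,w → push 12,12. Stack: [12, 12]
BINARY_OP + → 12 + 12 = 24. Stack: [24]
STORE_FAST w → w=24. Stack: []
LOAD_CONST → push 12. Stack: [12]
STORE_FAST w → w=12. Stack: []
LOAD_FAST i → push 1. Stack: [1]
LOAD_CONST → push 1. Stack: [1, 1]
BINARY_OP + → 1 + 1 = 2. Stack: [2]
STORE_FAST i → i=2. Stack: []
LOAD_FAST i → push 2. Stack: [2]
LOAD_CONST → push 2. Stack: [2, 2]
COMPARE_OP bool(<) → 2 vs 2 = False. Stack: [False]
POP_JUMP_IF_FALSE → pop False; jump. Stack: []
LOAD_FAST w → push 12. Stack: [12]
RETURN_VALUE → return 12.

12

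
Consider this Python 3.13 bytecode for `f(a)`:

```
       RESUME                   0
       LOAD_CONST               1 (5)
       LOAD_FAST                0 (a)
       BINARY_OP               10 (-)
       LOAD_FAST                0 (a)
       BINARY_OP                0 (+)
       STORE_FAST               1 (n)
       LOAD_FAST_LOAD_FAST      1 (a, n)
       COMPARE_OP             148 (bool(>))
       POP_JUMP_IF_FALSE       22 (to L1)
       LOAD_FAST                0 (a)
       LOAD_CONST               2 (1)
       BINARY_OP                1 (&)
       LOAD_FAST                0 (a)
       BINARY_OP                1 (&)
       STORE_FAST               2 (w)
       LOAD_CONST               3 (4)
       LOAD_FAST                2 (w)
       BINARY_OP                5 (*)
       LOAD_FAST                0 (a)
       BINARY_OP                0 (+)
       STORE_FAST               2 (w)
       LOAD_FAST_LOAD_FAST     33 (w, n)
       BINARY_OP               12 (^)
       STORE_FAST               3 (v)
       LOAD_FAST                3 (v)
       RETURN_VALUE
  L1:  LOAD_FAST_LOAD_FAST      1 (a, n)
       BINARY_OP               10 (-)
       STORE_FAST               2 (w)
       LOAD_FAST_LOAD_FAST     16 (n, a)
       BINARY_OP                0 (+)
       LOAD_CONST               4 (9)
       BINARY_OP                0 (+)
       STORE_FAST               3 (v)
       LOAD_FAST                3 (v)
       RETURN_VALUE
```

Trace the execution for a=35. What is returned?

LOAD_CONST → push 5. Stack: [5]
LOAD_FAST a → push 35. Stack: [5, 35]
BINARY_OP - → 5 - 35 = -30. Stack: [-30]
LOAD_FAST a → push 35. Stack: [-30, 35]
BINARY_OP + → -30 + 35 = 5. Stack: [5]
STORE_FAST n → n=5. Stack: []
LOAD_FAST_LOAD_FAST a,n → push 35,5. Stack: [35, 5]
COMPARE_OP bool(>) → 35 vs 5 = True. Stack: [True]
POP_JUMP_IF_FALSE → pop True; no jump. Stack: []
LOAD_FAST a → push 35. Stack: [35]
LOAD_CONST → push 1. Stack: [35, 1]
BINARY_OP & → 35 & 1 = 1. Stack: [1]
LOAD_FAST a → push 35. Stack: [1, 35]
BINARY_OP & → 1 & 35 = 1. Stack: [1]
STORE_FAST w → w=1. Stack: []
LOAD_CONST → push 4. Stack: [4]
LOAD_FAST w → push 1. Stack: [4, 1]
BINARY_OP * → 4 * 1 = 4. Stack: [4]
LOAD_FAST a → push 35. Stack: [4, 35]
BINARY_OP + → 4 + 35 = 39. Stack: [39]
STORE_FAST w → w=39. Stack: []
LOAD_FAST_LOAD_FAST w,n → push 39,5. Stack: [39, 5]
BINARY_OP ^ → 39 ^ 5 = 34. Stack: [34]
STORE_FAST v → v=34. Stack: []
LOAD_FAST v → push 34. Stack: [34]
RETURN_VALUE → return 34.

34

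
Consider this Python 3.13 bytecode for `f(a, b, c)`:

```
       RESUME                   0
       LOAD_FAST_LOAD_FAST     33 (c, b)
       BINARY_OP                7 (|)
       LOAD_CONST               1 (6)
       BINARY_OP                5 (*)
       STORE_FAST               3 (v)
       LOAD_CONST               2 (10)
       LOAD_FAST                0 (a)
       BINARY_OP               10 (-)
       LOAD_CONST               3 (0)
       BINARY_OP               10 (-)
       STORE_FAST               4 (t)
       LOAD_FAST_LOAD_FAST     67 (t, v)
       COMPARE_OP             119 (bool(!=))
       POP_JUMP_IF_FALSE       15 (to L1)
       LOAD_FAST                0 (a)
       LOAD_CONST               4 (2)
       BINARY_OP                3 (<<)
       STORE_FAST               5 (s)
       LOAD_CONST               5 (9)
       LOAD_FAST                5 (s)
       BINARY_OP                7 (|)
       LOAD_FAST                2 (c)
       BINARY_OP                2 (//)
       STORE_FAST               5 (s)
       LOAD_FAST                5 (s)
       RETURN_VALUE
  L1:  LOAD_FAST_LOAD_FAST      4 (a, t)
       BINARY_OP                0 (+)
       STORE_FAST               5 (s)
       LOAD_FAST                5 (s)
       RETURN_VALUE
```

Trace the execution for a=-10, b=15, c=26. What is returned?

LOAD_FAST_LOAD_FAST c,b → push 26,15. Stack: [26, 15]
BINARY_OP | → 26 | 15 = 31. Stack: [31]
LOAD_CONST → push 6. Stack: [31, 6]
BINARY_OP * → 31 * 6 = 186. Stack: [186]
STORE_FAST v → v=186. Stack: []
LOAD_CONST → push 10. Stack: [10]
LOAD_FAST a → push -10. Stack: [10, -10]
BINARY_OP - → 10 - -10 = 20. Stack: [20]
LOAD_CONST → push 0. Stack: [20, 0]
BINARY_OP - → 20 - 0 = 20. Stack: [20]
STORE_FAST t → t=20. Stack: []
LOAD_FAST_LOAD_FAST t,v → push 20,186. Stack: [20, 186]
COMPARE_OP bool(!=) → 20 vs 186 = True. Stack: [True]
POP_JUMP_IF_FALSE → pop True; no jump. Stack: []
LOAD_FAST a → push -10. Stack: [-10]
LOAD_CONST → push 2. Stack: [-10, 2]
BINARY_OP << → -10 << 2 = -40. Stack: [-40]
STORE_FAST s → s=-40. Stack: []
LOAD_CONST → push 9. Stack: [9]
LOAD_FAST s → push -40. Stack: [9, -40]
BINARY_OP | → 9 | -40 = -39. Stack: [-39]
LOAD_FAST c → push 26. Stack: [-39, 26]
BINARY_OP // → -39 // 26 = -2. Stack: [-2]
STORE_FAST s → s=-2. Stack: []
LOAD_FAST s → push -2. Stack: [-2]
RETURN_VALUE → return -2.

-2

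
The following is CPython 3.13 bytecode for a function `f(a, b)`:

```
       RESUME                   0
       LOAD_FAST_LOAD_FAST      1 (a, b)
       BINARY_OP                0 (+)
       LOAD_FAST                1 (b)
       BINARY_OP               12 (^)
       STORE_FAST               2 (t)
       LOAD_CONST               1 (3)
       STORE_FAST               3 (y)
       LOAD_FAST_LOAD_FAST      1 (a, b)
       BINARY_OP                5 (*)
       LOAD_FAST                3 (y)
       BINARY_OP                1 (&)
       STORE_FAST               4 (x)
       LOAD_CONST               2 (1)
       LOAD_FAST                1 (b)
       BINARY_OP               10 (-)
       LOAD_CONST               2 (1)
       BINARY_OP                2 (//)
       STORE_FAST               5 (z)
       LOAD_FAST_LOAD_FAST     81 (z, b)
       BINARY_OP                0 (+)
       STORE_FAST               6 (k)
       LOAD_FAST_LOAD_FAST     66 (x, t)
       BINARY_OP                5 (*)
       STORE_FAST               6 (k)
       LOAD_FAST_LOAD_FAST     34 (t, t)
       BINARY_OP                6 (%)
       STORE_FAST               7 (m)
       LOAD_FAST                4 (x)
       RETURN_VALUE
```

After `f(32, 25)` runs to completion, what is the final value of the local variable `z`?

LOAD_FAST_LOAD_FAST a,b → push 32,25. Stack: [32, 25]
BINARY_OP + → 32 + 25 = 57. Stack: [57]
LOAD_FAST b → push 25. Stack: [57, 25]
BINARY_OP ^ → 57 ^ 25 = 32. Stack: [32]
STORE_FAST t → t=32. Stack: []
LOAD_CONST → push 3. Stack: [3]
STORE_FAST y → y=3. Stack: []
LOAD_FAST_LOAD_FAST a,b → push 32,25. Stack: [32, 25]
BINARY_OP * → 32 * 25 = 800. Stack: [800]
LOAD_FAST y → push 3. Stack: [800, 3]
BINARY_OP & → 800 & 3 = 0. Stack: [0]
STORE_FAST x → x=0. Stack: []
LOAD_CONST → push 1. Stack: [1]
LOAD_FAST b → push 25. Stack: [1, 25]
BINARY_OP - → 1 - 25 = -24. Stack: [-24]
LOAD_CONST → push 1. Stack: [-24, 1]
BINARY_OP // → -24 // 1 = -24. Stack: [-24]
STORE_FAST z → z=-24. Stack: []
LOAD_FAST_LOAD_FAST z,b → push -24,25. Stack: [-24, 25]
BINARY_OP + → -24 + 25 = 1. Stack: [1]
STORE_FAST k → k=1. Stack: []
LOAD_FAST_LOAD_FAST x,t → push 0,32. Stack: [0, 32]
BINARY_OP * → 0 * 32 = 0. Stack: [0]
STORE_FAST k → k=0. Stack: []
LOAD_FAST_LOAD_FAST t,t → push 32,32. Stack: [32, 32]
BINARY_OP % → 32 % 32 = 0. Stack: [0]
STORE_FAST m → m=0. Stack: []
LOAD_FAST x → push 0. Stack: [0]
RETURN_VALUE → return 0.

-24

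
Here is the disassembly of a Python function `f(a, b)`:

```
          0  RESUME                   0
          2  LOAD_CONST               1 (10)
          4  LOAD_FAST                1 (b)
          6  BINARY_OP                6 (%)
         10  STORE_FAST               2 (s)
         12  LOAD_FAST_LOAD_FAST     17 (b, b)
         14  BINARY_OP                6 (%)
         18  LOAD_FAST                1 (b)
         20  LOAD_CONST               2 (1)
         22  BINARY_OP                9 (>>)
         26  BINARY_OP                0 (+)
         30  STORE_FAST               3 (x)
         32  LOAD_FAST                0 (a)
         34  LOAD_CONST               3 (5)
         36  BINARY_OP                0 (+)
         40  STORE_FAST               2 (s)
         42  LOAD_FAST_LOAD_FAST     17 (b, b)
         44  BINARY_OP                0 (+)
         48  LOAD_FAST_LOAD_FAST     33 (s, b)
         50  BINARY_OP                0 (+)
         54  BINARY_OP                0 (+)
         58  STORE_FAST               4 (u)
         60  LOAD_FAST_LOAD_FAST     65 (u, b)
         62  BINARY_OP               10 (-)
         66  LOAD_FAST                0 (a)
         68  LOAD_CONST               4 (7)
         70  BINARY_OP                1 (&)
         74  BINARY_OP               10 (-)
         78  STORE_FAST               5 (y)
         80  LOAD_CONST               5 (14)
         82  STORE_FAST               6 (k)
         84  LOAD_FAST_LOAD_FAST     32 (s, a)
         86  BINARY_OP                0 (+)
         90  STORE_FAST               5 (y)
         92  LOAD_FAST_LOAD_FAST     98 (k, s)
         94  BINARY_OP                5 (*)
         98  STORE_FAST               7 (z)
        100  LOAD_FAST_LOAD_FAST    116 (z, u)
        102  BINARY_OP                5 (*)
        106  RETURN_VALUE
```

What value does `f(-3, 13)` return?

1148

LOAD_CONST → push 10. Stack: [10]
LOAD_FAST b → push 13. Stack: [10, 13]
BINARY_OP % → 10 % 13 = 10. Stack: [10]
STORE_FAST s → s=10. Stack: []
LOAD_FAST_LOAD_FAST b,b → push 13,13. Stack: [13, 13]
BINARY_OP % → 13 % 13 = 0. Stack: [0]
LOAD_FAST b → push 13. Stack: [0, 13]
LOAD_CONST → push 1. Stack: [0, 13, 1]
BINARY_OP >> → 13 >> 1 = 6. Stack: [0, 6]
BINARY_OP + → 0 + 6 = 6. Stack: [6]
STORE_FAST x → x=6. Stack: []
LOAD_FAST a → push -3. Stack: [-3]
LOAD_CONST → push 5. Stack: [-3, 5]
BINARY_OP + → -3 + 5 = 2. Stack: [2]
STORE_FAST s → s=2. Stack: []
LOAD_FAST_LOAD_FAST b,b → push 13,13. Stack: [13, 13]
BINARY_OP + → 13 + 13 = 26. Stack: [26]
LOAD_FAST_LOAD_FAST s,b → push 2,13. Stack: [26, 2, 13]
BINARY_OP + → 2 + 13 = 15. Stack: [26, 15]
BINARY_OP + → 26 + 15 = 41. Stack: [41]
STORE_FAST u → u=41. Stack: []
LOAD_FAST_LOAD_FAST u,b → push 41,13. Stack: [41, 13]
BINARY_OP - → 41 - 13 = 28. Stack: [28]
LOAD_FAST a → push -3. Stack: [28, -3]
LOAD_CONST → push 7. Stack: [28, -3, 7]
BINARY_OP & → -3 & 7 = 5. Stack: [28, 5]
BINARY_OP - → 28 - 5 = 23. Stack: [23]
STORE_FAST y → y=23. Stack: []
LOAD_CONST → push 14. Stack: [14]
STORE_FAST k → k=14. Stack: []
LOAD_FAST_LOAD_FAST s,a → push 2,-3. Stack: [2, -3]
BINARY_OP + → 2 + -3 = -1. Stack: [-1]
STORE_FAST y → y=-1. Stack: []
LOAD_FAST_LOAD_FAST k,s → push 14,2. Stack: [14, 2]
BINARY_OP * → 14 * 2 = 28. Stack: [28]
STORE_FAST z → z=28. Stack: []
LOAD_FAST_LOAD_FAST z,u → push 28,41. Stack: [28, 41]
BINARY_OP * → 28 * 41 = 1148. Stack: [1148]
RETURN_VALUE → return 1148.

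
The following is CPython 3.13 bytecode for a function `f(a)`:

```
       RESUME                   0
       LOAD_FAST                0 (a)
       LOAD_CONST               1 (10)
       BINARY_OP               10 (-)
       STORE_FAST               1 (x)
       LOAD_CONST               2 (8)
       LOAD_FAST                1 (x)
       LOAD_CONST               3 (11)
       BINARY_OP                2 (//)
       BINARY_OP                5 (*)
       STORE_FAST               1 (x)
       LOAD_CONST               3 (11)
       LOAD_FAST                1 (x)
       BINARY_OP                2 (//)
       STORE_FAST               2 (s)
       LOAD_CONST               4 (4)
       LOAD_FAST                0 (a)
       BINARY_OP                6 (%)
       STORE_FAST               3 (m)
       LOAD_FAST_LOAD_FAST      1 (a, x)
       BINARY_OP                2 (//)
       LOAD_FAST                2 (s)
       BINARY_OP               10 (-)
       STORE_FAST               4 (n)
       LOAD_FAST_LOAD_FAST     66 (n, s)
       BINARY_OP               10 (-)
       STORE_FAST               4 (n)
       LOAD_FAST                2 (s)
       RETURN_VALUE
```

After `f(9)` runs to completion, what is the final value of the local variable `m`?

LOAD_FAST a → push 9. Stack: [9]
LOAD_CONST → push 10. Stack: [9, 10]
BINARY_OP - → 9 - 10 = -1. Stack: [-1]
STORE_FAST x → x=-1. Stack: []
LOAD_CONST → push 8. Stack: [8]
LOAD_FAST x → push -1. Stack: [8, -1]
LOAD_CONST → push 11. Stack: [8, -1, 11]
BINARY_OP // → -1 // 11 = -1. Stack: [8, -1]
BINARY_OP * → 8 * -1 = -8. Stack: [-8]
STORE_FAST x → x=-8. Stack: []
LOAD_CONST → push 11. Stack: [11]
LOAD_FAST x → push -8. Stack: [11, -8]
BINARY_OP // → 11 // -8 = -2. Stack: [-2]
STORE_FAST s → s=-2. Stack: []
LOAD_CONST → push 4. Stack: [4]
LOAD_FAST a → push 9. Stack: [4, 9]
BINARY_OP % → 4 % 9 = 4. Stack: [4]
STORE_FAST m → m=4. Stack: []
LOAD_FAST_LOAD_FAST a,x → push 9,-8. Stack: [9, -8]
BINARY_OP // → 9 // -8 = -2. Stack: [-2]
LOAD_FAST s → push -2. Stack: [-2, -2]
BINARY_OP - → -2 - -2 = 0. Stack: [0]
STORE_FAST n → n=0. Stack: []
LOAD_FAST_LOAD_FAST n,s → push 0,-2. Stack: [0, -2]
BINARY_OP - → 0 - -2 = 2. Stack: [2]
STORE_FAST n → n=2. Stack: []
LOAD_FAST s → push -2. Stack: [-2]
RETURN_VALUE → return -2.

4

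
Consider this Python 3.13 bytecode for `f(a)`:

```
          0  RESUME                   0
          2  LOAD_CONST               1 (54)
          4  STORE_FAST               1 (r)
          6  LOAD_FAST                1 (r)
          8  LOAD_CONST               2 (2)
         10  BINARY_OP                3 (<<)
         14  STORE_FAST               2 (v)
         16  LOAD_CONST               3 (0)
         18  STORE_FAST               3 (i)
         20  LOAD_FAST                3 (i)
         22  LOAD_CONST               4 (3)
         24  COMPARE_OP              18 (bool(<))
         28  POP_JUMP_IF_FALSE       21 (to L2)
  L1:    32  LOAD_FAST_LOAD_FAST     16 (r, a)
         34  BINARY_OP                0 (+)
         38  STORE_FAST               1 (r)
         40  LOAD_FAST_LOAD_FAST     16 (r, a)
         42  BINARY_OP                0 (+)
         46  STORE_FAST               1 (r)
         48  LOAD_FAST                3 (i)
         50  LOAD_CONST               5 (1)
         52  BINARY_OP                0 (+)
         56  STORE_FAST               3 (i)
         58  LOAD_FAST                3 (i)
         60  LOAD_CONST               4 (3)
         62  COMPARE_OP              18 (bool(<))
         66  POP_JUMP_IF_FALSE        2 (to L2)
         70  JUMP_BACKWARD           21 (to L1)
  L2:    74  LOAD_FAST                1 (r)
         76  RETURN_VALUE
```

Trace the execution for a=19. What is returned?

168

LOAD_CONST → push 54. Stack: [54]
STORE_FAST r → r=54. Stack: []
LOAD_FAST r → push 54. Stack: [54]
LOAD_CONST → push 2. Stack: [54, 2]
BINARY_OP << → 54 << 2 = 216. Stack: [216]
STORE_FAST v → v=216. Stack: []
LOAD_CONST → push 0. Stack: [0]
STORE_FAST i → i=0. Stack: []
LOAD_FAST i → push 0. Stack: [0]
LOAD_CONST → push 3. Stack: [0, 3]
COMPARE_OP bool(<) → 0 vs 3 = True. Stack: [True]
POP_JUMP_IF_FALSE → pop True; no jump. Stack: []
LOAD_FAST_LOAD_FAST r,a → push 54,19. Stack: [54, 19]
BINARY_OP + → 54 + 19 = 73. Stack: [73]
STORE_FAST r → r=73. Stack: []
LOAD_FAST_LOAD_FAST r,a → push 73,19. Stack: [73, 19]
BINARY_OP + → 73 + 19 = 92. Stack: [92]
STORE_FAST r → r=92. Stack: []
LOAD_FAST i → push 0. Stack: [0]
LOAD_CONST → push 1. Stack: [0, 1]
BINARY_OP + → 0 + 1 = 1. Stack: [1]
STORE_FAST i → i=1. Stack: []
LOAD_FAST i → push 1. Stack: [1]
LOAD_CONST → push 3. Stack: [1, 3]
COMPARE_OP bool(<) → 1 vs 3 = True. Stack: [True]
POP_JUMP_IF_FALSE → pop True; no jump. Stack: []
LOAD_FAST_LOAD_FAST r,a → push 92,19. Stack: [92, 19]
BINARY_OP + → 92 + 19 = 111. Stack: [111]
STORE_FAST r → r=111. Stack: []
LOAD_FAST_LOAD_FAST r,a → push 111,19. Stack: [111, 19]
BINARY_OP + → 111 + 19 = 130. Stack: [130]
STORE_FAST r → r=130. Stack: []
LOAD_FAST i → push 1. Stack: [1]
LOAD_CONST → push 1. Stack: [1, 1]
BINARY_OP + → 1 + 1 = 2. Stack: [2]
STORE_FAST i → i=2. Stack: []
LOAD_FAST i → push 2. Stack: [2]
LOAD_CONST → push 3. Stack: [2, 3]
COMPARE_OP bool(<) → 2 vs 3 = True. Stack: [True]
POP_JUMP_IF_FALSE → pop True; no jump. Stack: []
LOAD_FAST_LOAD_FAST r,a → push 130,19. Stack: [130, 19]
BINARY_OP + → 130 + 19 = 149. Stack: [149]
STORE_FAST r → r=149. Stack: []
LOAD_FAST_LOAD_FAST r,a → push 149,19. Stack: [149, 19]
BINARY_OP + → 149 + 19 = 168. Stack: [168]
STORE_FAST r → r=168. Stack: []
LOAD_FAST i → push 2. Stack: [2]
LOAD_CONST → push 1. Stack: [2, 1]
BINARY_OP + → 2 + 1 = 3. Stack: [3]
STORE_FAST i → i=3. Stack: []
LOAD_FAST i → push 3. Stack: [3]
LOAD_CONST → push 3. Stack: [3, 3]
COMPARE_OP bool(<) → 3 vs 3 = False. Stack: [False]
POP_JUMP_IF_FALSE → pop False; jump. Stack: []
LOAD_FAST r → push 168. Stack: [168]
RETURN_VALUE → return 168.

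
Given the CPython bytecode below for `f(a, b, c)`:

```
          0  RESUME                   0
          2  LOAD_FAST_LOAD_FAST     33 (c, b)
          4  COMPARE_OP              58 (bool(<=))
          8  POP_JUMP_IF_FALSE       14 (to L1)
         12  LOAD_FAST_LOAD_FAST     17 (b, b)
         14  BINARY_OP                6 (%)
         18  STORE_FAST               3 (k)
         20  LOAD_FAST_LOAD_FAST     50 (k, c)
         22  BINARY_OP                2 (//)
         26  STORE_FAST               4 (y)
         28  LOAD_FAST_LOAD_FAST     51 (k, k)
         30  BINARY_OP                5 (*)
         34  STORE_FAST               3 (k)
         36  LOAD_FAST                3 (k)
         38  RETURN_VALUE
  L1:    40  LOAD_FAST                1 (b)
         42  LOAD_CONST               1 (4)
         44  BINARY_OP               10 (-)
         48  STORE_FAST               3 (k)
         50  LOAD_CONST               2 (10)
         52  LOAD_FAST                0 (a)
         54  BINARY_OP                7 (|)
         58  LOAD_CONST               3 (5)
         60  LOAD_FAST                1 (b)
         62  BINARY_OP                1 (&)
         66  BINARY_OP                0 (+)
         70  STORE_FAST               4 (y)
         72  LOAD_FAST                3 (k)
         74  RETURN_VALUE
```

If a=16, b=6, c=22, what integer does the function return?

2

LOAD_FAST_LOAD_FAST c,b → push 22,6. Stack: [22, 6]
COMPARE_OP bool(<=) → 22 vs 6 = False. Stack: [False]
POP_JUMP_IF_FALSE → pop False; jump. Stack: []
LOAD_FAST b → push 6. Stack: [6]
LOAD_CONST → push 4. Stack: [6, 4]
BINARY_OP - → 6 - 4 = 2. Stack: [2]
STORE_FAST k → k=2. Stack: []
LOAD_CONST → push 10. Stack: [10]
LOAD_FAST a → push 16. Stack: [10, 16]
BINARY_OP | → 10 | 16 = 26. Stack: [26]
LOAD_CONST → push 5. Stack: [26, 5]
LOAD_FAST b → push 6. Stack: [26, 5, 6]
BINARY_OP & → 5 & 6 = 4. Stack: [26, 4]
BINARY_OP + → 26 + 4 = 30. Stack: [30]
STORE_FAST y → y=30. Stack: []
LOAD_FAST k → push 2. Stack: [2]
RETURN_VALUE → return 2.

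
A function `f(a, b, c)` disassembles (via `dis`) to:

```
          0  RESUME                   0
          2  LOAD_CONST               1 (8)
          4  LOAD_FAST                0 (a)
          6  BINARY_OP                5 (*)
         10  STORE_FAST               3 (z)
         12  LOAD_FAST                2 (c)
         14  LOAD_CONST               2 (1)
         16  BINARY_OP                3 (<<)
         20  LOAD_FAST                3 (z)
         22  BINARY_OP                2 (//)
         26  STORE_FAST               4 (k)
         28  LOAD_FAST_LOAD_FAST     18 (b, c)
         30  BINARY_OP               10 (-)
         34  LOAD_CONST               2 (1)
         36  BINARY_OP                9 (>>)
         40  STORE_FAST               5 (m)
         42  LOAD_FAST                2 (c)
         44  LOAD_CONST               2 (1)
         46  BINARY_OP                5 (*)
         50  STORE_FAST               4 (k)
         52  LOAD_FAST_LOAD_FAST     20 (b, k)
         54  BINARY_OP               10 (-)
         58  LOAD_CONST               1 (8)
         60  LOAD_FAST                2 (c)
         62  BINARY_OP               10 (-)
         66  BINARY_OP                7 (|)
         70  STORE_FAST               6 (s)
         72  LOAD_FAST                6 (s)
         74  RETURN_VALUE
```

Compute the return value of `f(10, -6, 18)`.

-2

LOAD_CONST → push 8. Stack: [8]
LOAD_FAST a → push 10. Stack: [8, 10]
BINARY_OP * → 8 * 10 = 80. Stack: [80]
STORE_FAST z → z=80. Stack: []
LOAD_FAST c → push 18. Stack: [18]
LOAD_CONST → push 1. Stack: [18, 1]
BINARY_OP << → 18 << 1 = 36. Stack: [36]
LOAD_FAST z → push 80. Stack: [36, 80]
BINARY_OP // → 36 // 80 = 0. Stack: [0]
STORE_FAST k → k=0. Stack: []
LOAD_FAST_LOAD_FAST b,c → push -6,18. Stack: [-6, 18]
BINARY_OP - → -6 - 18 = -24. Stack: [-24]
LOAD_CONST → push 1. Stack: [-24, 1]
BINARY_OP >> → -24 >> 1 = -12. Stack: [-12]
STORE_FAST m → m=-12. Stack: []
LOAD_FAST c → push 18. Stack: [18]
LOAD_CONST → push 1. Stack: [18, 1]
BINARY_OP * → 18 * 1 = 18. Stack: [18]
STORE_FAST k → k=18. Stack: []
LOAD_FAST_LOAD_FAST b,k → push -6,18. Stack: [-6, 18]
BINARY_OP - → -6 - 18 = -24. Stack: [-24]
LOAD_CONST → push 8. Stack: [-24, 8]
LOAD_FAST c → push 18. Stack: [-24, 8, 18]
BINARY_OP - → 8 - 18 = -10. Stack: [-24, -10]
BINARY_OP | → -24 | -10 = -2. Stack: [-2]
STORE_FAST s → s=-2. Stack: []
LOAD_FAST s → push -2. Stack: [-2]
RETURN_VALUE → return -2.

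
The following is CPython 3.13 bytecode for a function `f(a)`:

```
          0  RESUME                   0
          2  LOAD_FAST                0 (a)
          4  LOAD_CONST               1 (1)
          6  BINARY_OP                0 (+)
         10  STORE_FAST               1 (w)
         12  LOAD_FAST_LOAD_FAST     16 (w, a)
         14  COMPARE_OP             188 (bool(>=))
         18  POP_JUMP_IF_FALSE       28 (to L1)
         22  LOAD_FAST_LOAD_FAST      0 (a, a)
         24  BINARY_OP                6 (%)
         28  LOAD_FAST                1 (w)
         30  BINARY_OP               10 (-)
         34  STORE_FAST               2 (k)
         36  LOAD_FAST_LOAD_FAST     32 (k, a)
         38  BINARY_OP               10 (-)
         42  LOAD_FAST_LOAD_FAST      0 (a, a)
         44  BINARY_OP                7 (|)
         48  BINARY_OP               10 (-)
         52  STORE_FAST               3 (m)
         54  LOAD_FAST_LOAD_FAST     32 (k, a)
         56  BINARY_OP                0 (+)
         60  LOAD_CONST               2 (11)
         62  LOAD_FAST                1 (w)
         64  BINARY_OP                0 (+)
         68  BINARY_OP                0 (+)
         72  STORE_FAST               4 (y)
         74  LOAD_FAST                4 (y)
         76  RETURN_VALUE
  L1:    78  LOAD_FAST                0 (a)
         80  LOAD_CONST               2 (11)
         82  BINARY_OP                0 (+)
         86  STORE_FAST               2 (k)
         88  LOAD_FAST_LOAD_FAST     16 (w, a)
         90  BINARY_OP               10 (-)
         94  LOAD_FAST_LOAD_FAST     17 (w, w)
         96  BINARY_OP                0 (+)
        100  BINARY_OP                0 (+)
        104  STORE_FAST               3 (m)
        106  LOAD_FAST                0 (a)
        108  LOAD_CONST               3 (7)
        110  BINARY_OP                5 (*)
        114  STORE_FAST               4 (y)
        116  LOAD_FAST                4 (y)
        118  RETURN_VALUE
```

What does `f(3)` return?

LOAD_FAST a → push 3. Stack: [3]
LOAD_CONST → push 1. Stack: [3, 1]
BINARY_OP + → 3 + 1 = 4. Stack: [4]
STORE_FAST w → w=4. Stack: []
LOAD_FAST_LOAD_FAST w,a → push 4,3. Stack: [4, 3]
COMPARE_OP bool(>=) → 4 vs 3 = True. Stack: [True]
POP_JUMP_IF_FALSE → pop True; no jump. Stack: []
LOAD_FAST_LOAD_FAST a,a → push 3,3. Stack: [3, 3]
BINARY_OP % → 3 % 3 = 0. Stack: [0]
LOAD_FAST w → push 4. Stack: [0, 4]
BINARY_OP - → 0 - 4 = -4. Stack: [-4]
STORE_FAST k → k=-4. Stack: []
LOAD_FAST_LOAD_FAST k,a → push -4,3. Stack: [-4, 3]
BINARY_OP - → -4 - 3 = -7. Stack: [-7]
LOAD_FAST_LOAD_FAST a,a → push 3,3. Stack: [-7, 3, 3]
BINARY_OP | → 3 | 3 = 3. Stack: [-7, 3]
BINARY_OP - → -7 - 3 = -10. Stack: [-10]
STORE_FAST m → m=-10. Stack: []
LOAD_FAST_LOAD_FAST k,a → push -4,3. Stack: [-4, 3]
BINARY_OP + → -4 + 3 = -1. Stack: [-1]
LOAD_CONST → push 11. Stack: [-1, 11]
LOAD_FAST w → push 4. Stack: [-1, 11, 4]
BINARY_OP + → 11 + 4 = 15. Stack: [-1, 15]
BINARY_OP + → -1 + 15 = 14. Stack: [14]
STORE_FAST y → y=14. Stack: []
LOAD_FAST y → push 14. Stack: [14]
RETURN_VALUE → return 14.

14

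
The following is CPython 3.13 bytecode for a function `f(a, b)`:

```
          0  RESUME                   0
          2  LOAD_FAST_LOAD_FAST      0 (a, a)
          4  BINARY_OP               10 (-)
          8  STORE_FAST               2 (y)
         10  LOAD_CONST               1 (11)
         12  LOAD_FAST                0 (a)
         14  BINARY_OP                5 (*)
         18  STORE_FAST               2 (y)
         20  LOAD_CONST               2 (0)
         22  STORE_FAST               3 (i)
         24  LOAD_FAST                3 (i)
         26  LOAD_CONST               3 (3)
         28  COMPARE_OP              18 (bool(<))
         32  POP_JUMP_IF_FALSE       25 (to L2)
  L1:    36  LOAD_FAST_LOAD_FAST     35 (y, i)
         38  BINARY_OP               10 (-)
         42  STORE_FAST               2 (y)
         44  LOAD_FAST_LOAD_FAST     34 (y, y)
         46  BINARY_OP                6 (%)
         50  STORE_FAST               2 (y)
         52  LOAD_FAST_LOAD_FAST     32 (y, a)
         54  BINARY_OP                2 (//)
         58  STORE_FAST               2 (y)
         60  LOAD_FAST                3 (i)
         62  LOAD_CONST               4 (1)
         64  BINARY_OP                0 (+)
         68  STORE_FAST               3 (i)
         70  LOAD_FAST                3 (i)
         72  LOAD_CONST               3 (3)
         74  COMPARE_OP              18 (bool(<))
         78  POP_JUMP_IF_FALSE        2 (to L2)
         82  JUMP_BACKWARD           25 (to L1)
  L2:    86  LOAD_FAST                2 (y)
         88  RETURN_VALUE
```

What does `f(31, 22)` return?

0

LOAD_FAST_LOAD_FAST a,a → push 31,31
BINARY_OP - → 31 - 31 = 0
STORE_FAST y → y=0
LOAD_CONST → push 11
LOAD_FAST a → push 31
BINARY_OP * → 11 * 31 = 341
STORE_FAST y → y=341
LOAD_CONST → push 0
STORE_FAST i → i=0
LOAD_FAST i → push 0
LOAD_CONST → push 3
COMPARE_OP bool(<) → 0 vs 3 = True
POP_JUMP_IF_FALSE → pop True; no jump
LOAD_FAST_LOAD_FAST y,i → push 341,0
BINARY_OP - → 341 - 0 = 341
STORE_FAST y → y=341
LOAD_FAST_LOAD_FAST y,y → push 341,341
BINARY_OP % → 341 % 341 = 0
STORE_FAST y → y=0
LOAD_FAST_LOAD_FAST y,a → push 0,31
BINARY_OP // → 0 // 31 = 0
STORE_FAST y → y=0
LOAD_FAST i → push 0
LOAD_CONST → push 1
BINARY_OP + → 0 + 1 = 1
STORE_FAST i → i=1
LOAD_FAST i → push 1
LOAD_CONST → push 3
COMPARE_OP bool(<) → 1 vs 3 = True
POP_JUMP_IF_FALSE → pop True; no jump
LOAD_FAST_LOAD_FAST y,i → push 0,1
BINARY_OP - → 0 - 1 = -1
STORE_FAST y → y=-1
LOAD_FAST_LOAD_FAST y,y → push -1,-1
BINARY_OP % → -1 % -1 = 0
STORE_FAST y → y=0
LOAD_FAST_LOAD_FAST y,a → push 0,31
BINARY_OP // → 0 // 31 = 0
STORE_FAST y → y=0
LOAD_FAST i → push 1
LOAD_CONST → push 1
BINARY_OP + → 1 + 1 = 2
STORE_FAST i → i=2
LOAD_FAST i → push 2
LOAD_CONST → push 3
COMPARE_OP bool(<) → 2 vs 3 = True
POP_JUMP_IF_FALSE → pop True; no jump
LOAD_FAST_LOAD_FAST y,i → push 0,2
BINARY_OP - → 0 - 2 = -2
STORE_FAST y → y=-2
LOAD_FAST_LOAD_FAST y,y → push -2,-2
BINARY_OP % → -2 % -2 = 0
STORE_FAST y → y=0
LOAD_FAST_LOAD_FAST y,a → push 0,31
BINARY_OP // → 0 // 31 = 0
STORE_FAST y → y=0
LOAD_FAST i → push 2
LOAD_CONST → push 1
BINARY_OP + → 2 + 1 = 3
STORE_FAST i → i=3
LOAD_FAST i → push 3
LOAD_CONST → push 3
COMPARE_OP bool(<) → 3 vs 3 = False
POP_JUMP_IF_FALSE → pop False; jump
LOAD_FAST y → push 0
RETURN_VALUE → return 0.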